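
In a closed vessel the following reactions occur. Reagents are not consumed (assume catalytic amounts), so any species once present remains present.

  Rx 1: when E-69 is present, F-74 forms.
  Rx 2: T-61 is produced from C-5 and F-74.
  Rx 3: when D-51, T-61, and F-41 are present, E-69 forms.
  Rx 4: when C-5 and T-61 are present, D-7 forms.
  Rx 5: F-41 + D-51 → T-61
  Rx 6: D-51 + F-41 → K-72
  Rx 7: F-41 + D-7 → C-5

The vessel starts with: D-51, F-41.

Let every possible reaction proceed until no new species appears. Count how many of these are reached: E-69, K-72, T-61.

3

D-51 and F-41 present → K-72 forms (Rx 6).
F-41 and D-51 present → T-61 forms (Rx 5).
D-51, T-61, and F-41 present → E-69 forms (Rx 3).
E-69: reached.
K-72: reached.
T-61: reached.
All 3 are reached.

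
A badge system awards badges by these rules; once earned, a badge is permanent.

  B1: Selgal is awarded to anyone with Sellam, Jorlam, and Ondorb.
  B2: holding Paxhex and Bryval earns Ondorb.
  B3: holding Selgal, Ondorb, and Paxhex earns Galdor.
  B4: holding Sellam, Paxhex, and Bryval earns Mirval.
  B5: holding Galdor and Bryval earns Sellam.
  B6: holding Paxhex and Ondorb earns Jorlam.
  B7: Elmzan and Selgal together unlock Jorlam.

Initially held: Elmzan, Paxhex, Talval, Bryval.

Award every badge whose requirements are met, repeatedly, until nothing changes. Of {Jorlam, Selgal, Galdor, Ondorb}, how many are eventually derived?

With Paxhex and Bryval, Ondorb is earned (B2).
With Paxhex and Ondorb, Jorlam is earned (B6).
Jorlam: reached.
Selgal would need Sellam, Jorlam, and Ondorb (B1), but Sellam is never earned.
Galdor would need Selgal, Ondorb, and Paxhex (B3), but Selgal is never earned.
Ondorb: reached.
Reached: Jorlam and Ondorb — 2 of the 4.

2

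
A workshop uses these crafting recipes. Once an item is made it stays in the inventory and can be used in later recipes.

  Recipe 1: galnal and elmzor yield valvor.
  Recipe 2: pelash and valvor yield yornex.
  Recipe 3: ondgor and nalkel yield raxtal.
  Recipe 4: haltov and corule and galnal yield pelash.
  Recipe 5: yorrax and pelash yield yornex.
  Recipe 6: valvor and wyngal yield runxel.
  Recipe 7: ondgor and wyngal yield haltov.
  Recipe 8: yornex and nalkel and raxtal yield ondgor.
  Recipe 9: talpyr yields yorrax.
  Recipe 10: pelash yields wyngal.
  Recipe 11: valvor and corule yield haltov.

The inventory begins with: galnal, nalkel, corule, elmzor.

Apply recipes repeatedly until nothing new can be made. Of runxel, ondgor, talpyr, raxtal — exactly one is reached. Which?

galnal and elmzor → valvor (Recipe 1).
Using Recipe 11, valvor and corule make haltov.
Using Recipe 4, haltov, corule, and galnal make pelash.
pelash → wyngal (Recipe 10).
Using Recipe 6, valvor and wyngal make runxel.
raxtal would need ondgor and nalkel (Recipe 3), but ondgor is never obtained. ondgor would need yornex, nalkel, and raxtal (Recipe 8), but raxtal is never obtained. No rule produces talpyr, and it is not given.

runxel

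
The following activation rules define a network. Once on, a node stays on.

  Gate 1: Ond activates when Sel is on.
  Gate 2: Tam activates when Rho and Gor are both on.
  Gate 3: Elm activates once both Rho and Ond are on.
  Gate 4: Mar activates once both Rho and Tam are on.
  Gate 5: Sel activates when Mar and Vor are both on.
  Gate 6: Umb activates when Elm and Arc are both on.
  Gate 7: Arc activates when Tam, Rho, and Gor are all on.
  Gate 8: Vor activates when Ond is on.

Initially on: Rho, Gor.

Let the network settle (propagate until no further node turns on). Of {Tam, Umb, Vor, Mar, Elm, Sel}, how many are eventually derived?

2

Gate 2: Rho and Gor on → Tam on.
Gate 4: Rho and Tam on → Mar on.
Tam: reached.
Umb would need Elm and Arc (Gate 6), but Elm never turns on.
Vor would need Ond (Gate 8), but Ond never turns on.
Mar: reached.
Elm would need Rho and Ond (Gate 3), but Ond never turns on.
Sel would need Mar and Vor (Gate 5), but Vor never turns on.
Reached: Tam and Mar — 2 of the 6.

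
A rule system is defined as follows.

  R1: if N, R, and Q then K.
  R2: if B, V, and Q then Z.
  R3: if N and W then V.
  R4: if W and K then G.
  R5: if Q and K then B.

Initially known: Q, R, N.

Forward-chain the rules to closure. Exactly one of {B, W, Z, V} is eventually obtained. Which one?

B

N, R, and Q hold, so K follows (R1).
From Q and K, R5 gives B.
No rule produces W, and it is not given. Z would need B, V, and Q (R2), but V is never established. V would need N and W (R3), but W is never established.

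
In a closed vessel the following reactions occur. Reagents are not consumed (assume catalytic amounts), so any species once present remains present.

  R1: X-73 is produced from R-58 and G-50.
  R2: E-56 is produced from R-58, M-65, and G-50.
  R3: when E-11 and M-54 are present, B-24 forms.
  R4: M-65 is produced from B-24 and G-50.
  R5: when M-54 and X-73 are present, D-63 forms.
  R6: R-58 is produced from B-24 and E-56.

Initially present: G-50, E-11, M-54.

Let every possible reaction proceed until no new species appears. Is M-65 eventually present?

E-11 and M-54 present → B-24 forms (R3).
B-24 and G-50 present → M-65 forms (R4).

Yes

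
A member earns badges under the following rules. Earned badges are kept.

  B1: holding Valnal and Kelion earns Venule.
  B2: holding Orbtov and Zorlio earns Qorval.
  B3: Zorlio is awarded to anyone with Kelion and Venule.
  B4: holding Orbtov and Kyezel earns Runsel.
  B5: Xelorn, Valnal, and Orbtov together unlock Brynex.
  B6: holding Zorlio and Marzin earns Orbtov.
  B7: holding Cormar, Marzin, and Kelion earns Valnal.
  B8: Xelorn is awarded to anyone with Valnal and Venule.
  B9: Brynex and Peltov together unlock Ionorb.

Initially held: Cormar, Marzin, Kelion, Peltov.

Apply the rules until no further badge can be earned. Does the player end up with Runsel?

Runsel would need Orbtov and Kyezel (B4), but Kyezel is never earned.

No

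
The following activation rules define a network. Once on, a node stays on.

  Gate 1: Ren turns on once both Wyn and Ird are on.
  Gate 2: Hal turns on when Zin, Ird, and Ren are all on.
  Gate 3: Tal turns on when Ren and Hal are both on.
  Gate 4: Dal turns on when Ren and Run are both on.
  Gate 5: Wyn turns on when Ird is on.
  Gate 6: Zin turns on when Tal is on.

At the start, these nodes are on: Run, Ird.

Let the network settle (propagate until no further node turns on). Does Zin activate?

Zin would need Tal (Gate 6), but Tal never turns on.

No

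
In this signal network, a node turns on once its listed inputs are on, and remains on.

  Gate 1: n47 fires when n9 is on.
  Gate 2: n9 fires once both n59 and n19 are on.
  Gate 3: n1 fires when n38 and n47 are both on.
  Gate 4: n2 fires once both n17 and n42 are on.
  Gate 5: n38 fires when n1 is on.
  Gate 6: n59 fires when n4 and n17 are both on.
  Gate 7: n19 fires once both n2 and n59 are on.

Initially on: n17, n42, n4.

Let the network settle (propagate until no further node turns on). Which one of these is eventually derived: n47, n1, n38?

n47

n4 and n17 are on, so n59 fires (Gate 6).
Gate 4: n17 and n42 on → n2 on.
n2 and n59 are on, so n19 fires (Gate 7).
n59 and n19 are on, so n9 fires (Gate 2).
n9 is on, so n47 fires (Gate 1).
n1 would need n38 and n47 (Gate 3), but n38 never turns on. n38 would need n1 (Gate 5), but n1 never turns on.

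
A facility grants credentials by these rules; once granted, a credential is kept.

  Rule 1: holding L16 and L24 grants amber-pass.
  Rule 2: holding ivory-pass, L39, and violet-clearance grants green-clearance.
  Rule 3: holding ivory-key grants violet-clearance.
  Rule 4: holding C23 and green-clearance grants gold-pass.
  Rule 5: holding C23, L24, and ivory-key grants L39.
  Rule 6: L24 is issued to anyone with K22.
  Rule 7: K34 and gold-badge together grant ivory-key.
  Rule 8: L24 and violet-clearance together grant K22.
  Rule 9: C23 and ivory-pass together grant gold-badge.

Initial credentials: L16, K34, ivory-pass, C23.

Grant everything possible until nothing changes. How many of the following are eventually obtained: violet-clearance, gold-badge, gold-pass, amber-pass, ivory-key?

Holding C23 and ivory-pass grants gold-badge (Rule 9).
Holding K34 and gold-badge grants ivory-key (Rule 7).
Holding ivory-key grants violet-clearance (Rule 3).
violet-clearance: reached.
gold-badge: reached.
gold-pass would need C23 and green-clearance (Rule 4), but green-clearance is never granted.
amber-pass would need L16 and L24 (Rule 1), but L24 is never granted.
ivory-key: reached.
Reached: violet-clearance, gold-badge, and ivory-key — 3 of the 5.

3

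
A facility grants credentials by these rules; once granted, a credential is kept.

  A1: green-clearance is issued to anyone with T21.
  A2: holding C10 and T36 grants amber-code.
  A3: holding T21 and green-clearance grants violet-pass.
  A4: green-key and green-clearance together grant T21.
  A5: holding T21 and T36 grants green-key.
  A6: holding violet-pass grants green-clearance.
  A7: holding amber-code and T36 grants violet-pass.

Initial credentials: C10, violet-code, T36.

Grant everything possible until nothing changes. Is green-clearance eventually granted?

Yes

Holding C10 and T36 grants amber-code (A2).
Holding amber-code and T36 grants violet-pass (A7).
Holding violet-pass grants green-clearance (A6).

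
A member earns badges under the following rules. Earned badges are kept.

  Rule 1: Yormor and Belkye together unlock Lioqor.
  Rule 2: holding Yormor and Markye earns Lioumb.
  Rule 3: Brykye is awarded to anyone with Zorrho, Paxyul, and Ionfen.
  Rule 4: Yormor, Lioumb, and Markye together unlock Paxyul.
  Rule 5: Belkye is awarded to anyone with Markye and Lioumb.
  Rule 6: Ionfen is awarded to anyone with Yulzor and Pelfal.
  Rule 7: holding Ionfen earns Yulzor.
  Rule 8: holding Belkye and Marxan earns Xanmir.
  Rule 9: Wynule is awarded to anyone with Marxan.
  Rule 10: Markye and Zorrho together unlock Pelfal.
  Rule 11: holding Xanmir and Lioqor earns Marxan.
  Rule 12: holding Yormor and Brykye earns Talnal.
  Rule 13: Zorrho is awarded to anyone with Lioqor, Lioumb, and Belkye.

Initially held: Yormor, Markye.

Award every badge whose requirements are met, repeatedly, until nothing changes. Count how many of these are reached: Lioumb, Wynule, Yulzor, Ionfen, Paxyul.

With Yormor and Markye, Lioumb is earned (Rule 2).
With Yormor, Lioumb, and Markye, Paxyul is earned (Rule 4).
Lioumb: reached.
Wynule would need Marxan (Rule 9), but Marxan is never earned.
Yulzor would need Ionfen (Rule 7), but Ionfen is never earned.
Ionfen would need Yulzor and Pelfal (Rule 6), but Yulzor is never earned.
Paxyul: reached.
Reached: Lioumb and Paxyul — 2 of the 5.

2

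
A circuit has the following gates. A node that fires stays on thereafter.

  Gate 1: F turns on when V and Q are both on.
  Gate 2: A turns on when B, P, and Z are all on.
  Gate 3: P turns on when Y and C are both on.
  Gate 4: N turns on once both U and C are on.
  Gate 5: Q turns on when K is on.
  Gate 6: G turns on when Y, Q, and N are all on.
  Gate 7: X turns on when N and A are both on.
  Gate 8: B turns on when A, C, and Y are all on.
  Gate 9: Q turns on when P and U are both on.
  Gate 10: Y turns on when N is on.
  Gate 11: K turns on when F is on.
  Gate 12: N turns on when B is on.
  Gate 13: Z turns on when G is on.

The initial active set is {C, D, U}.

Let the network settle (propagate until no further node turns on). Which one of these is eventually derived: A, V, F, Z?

Gate 4: U and C on → N on.
Gate 10: N on → Y on.
Gate 3: Y and C on → P on.
Gate 9: P and U on → Q on.
Y, Q, and N are on, so G turns on (Gate 6).
Gate 13: G on → Z on.
A would need B, P, and Z (Gate 2), but B never turns on. F would need V and Q (Gate 1), but V never turns on. No rule produces V, and it is not given.

Z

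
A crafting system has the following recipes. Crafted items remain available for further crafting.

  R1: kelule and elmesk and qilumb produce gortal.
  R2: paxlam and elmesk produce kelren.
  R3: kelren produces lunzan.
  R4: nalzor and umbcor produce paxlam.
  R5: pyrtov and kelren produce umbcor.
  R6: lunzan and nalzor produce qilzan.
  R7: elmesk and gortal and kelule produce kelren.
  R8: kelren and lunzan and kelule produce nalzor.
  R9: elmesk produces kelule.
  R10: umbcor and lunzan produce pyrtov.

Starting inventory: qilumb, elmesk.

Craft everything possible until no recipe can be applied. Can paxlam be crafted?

No

paxlam would need nalzor and umbcor (R4), but umbcor is never obtained.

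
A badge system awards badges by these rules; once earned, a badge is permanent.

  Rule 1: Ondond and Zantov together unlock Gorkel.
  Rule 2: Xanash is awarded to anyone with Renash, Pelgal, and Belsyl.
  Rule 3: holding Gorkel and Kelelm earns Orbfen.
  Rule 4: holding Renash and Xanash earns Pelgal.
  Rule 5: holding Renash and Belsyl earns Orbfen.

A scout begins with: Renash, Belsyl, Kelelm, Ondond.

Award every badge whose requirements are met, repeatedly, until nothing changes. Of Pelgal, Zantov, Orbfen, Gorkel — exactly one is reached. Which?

With Renash and Belsyl, Orbfen is earned (Rule 5).
Gorkel would need Ondond and Zantov (Rule 1), but Zantov is never earned. No rule produces Zantov, and it is not given. Pelgal would need Renash and Xanash (Rule 4), but Xanash is never earned.

Orbfen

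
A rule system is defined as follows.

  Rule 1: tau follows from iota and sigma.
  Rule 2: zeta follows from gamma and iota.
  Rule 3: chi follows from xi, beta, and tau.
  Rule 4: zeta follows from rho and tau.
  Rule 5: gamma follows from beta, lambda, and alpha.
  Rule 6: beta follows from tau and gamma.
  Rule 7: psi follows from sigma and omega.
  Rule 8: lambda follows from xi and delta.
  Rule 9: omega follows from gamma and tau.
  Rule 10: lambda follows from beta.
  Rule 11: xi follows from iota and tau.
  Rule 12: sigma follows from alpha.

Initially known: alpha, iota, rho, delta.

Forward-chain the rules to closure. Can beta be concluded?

No

beta would need tau and gamma (Rule 6), but gamma is never established.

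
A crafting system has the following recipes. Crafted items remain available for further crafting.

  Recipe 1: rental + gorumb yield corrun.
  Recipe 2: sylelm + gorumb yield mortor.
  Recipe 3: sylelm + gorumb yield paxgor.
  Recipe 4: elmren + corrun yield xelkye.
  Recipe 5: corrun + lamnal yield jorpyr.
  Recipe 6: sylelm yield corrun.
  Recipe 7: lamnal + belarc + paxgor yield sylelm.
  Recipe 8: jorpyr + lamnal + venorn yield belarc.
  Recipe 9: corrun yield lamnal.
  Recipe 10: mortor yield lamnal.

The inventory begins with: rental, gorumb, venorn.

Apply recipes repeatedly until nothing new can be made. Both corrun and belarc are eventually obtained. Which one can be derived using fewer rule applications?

corrun: Using Recipe 1, rental and gorumb make corrun. [1 rule application]
belarc: Using Recipe 1, rental and gorumb make corrun. Using Recipe 9, corrun makes lamnal. Using Recipe 5, corrun and lamnal make jorpyr. jorpyr + lamnal + venorn → belarc (Recipe 8). [4 rule applications]
corrun needs fewer.

corrun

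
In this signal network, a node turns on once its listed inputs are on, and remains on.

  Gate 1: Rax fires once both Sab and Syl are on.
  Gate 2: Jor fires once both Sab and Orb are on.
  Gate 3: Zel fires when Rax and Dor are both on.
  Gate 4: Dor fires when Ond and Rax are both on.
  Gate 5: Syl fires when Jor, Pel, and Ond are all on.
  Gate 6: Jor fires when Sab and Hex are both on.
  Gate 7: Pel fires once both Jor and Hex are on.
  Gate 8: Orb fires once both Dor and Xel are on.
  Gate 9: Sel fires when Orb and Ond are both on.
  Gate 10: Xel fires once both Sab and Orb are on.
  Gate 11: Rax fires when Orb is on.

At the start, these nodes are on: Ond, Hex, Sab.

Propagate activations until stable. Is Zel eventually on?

Yes

Sab and Hex are on, so Jor fires (Gate 6).
Gate 7: Jor and Hex on → Pel on.
Jor, Pel, and Ond are on, so Syl fires (Gate 5).
Gate 1: Sab and Syl on → Rax on.
Gate 4: Ond and Rax on → Dor on.
Gate 3: Rax and Dor on → Zel on.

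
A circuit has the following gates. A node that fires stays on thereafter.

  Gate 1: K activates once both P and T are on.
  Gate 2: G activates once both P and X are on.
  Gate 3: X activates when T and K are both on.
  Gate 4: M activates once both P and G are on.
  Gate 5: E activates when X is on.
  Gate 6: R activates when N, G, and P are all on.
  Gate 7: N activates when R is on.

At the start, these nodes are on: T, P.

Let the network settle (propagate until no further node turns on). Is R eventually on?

No

R would need N, G, and P (Gate 6), but N never turns on.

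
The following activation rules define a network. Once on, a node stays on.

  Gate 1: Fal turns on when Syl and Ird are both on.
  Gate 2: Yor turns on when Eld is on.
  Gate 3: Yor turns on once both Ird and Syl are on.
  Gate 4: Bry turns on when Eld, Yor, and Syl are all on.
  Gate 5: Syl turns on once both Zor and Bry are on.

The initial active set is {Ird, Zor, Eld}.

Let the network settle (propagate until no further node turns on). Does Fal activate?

Fal would need Syl and Ird (Gate 1), but Syl never turns on.

No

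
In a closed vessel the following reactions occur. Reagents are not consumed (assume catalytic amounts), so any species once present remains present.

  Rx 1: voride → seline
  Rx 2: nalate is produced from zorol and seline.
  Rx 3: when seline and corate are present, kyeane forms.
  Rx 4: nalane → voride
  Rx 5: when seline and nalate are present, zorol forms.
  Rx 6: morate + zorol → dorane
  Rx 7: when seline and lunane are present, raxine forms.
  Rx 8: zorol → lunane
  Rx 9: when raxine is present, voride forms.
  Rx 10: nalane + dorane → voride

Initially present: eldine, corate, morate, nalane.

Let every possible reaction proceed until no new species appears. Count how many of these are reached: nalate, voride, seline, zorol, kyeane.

3

nalane present → voride forms (Rx 4).
voride present → seline forms (Rx 1).
seline and corate present → kyeane forms (Rx 3).
nalate would need zorol and seline (Rx 2), but zorol never forms.
voride: reached.
seline: reached.
zorol would need seline and nalate (Rx 5), but nalate never forms.
kyeane: reached.
Reached: voride, seline, and kyeane — 3 of the 5.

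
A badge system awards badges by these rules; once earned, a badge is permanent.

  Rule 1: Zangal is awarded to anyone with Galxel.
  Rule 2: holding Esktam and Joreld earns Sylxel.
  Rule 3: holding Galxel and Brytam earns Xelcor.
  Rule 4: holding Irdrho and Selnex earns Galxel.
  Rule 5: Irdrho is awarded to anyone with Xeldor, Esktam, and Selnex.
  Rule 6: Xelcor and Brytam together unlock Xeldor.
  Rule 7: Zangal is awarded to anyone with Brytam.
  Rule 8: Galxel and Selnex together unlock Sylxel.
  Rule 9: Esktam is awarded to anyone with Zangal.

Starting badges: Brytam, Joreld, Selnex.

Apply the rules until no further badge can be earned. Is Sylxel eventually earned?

Yes

With Brytam, Zangal is earned (Rule 7).
With Zangal, Esktam is earned (Rule 9).
With Esktam and Joreld, Sylxel is earned (Rule 2).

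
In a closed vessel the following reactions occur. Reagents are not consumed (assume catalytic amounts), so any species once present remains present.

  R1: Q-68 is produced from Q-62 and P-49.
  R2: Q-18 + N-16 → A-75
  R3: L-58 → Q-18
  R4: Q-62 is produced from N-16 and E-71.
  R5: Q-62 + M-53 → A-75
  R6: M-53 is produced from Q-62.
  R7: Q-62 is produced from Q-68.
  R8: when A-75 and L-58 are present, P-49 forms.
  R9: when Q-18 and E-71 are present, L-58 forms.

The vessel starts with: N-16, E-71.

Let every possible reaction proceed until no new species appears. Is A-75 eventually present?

Yes

N-16 and E-71 present → Q-62 forms (R4).
Q-62 present → M-53 forms (R6).
Q-62 and M-53 present → A-75 forms (R5).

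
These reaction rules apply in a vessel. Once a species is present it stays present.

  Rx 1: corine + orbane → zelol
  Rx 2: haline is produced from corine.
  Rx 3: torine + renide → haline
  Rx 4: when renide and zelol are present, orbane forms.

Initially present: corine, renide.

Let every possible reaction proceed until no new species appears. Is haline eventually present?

corine present → haline forms (Rx 2).

Yes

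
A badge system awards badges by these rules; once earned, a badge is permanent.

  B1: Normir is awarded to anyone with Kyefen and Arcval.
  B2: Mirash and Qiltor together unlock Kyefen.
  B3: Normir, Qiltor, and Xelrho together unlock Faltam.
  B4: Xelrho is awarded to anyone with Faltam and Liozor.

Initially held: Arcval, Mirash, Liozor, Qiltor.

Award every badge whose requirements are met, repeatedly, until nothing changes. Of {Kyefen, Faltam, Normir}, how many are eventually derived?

With Mirash and Qiltor, Kyefen is earned (B2).
With Kyefen and Arcval, Normir is earned (B1).
Kyefen: reached.
Faltam would need Normir, Qiltor, and Xelrho (B3), but Xelrho is never earned.
Normir: reached.
Reached: Kyefen and Normir — 2 of the 3.

2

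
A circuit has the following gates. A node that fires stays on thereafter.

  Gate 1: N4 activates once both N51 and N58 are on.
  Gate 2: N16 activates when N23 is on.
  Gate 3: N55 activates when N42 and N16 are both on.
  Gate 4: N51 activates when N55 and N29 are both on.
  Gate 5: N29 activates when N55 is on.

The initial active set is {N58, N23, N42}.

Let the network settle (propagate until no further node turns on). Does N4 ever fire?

N23 is on, so N16 activates (Gate 2).
Gate 3: N42 and N16 on → N55 on.
Gate 5: N55 on → N29 on.
Gate 4: N55 and N29 on → N51 on.
Gate 1: N51 and N58 on → N4 on.

Yes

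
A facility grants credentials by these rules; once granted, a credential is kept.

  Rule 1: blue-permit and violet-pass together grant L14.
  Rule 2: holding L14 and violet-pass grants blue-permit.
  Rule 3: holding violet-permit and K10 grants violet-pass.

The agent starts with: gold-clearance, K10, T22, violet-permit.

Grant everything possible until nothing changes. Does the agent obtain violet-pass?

Holding violet-permit and K10 grants violet-pass (Rule 3).

Yes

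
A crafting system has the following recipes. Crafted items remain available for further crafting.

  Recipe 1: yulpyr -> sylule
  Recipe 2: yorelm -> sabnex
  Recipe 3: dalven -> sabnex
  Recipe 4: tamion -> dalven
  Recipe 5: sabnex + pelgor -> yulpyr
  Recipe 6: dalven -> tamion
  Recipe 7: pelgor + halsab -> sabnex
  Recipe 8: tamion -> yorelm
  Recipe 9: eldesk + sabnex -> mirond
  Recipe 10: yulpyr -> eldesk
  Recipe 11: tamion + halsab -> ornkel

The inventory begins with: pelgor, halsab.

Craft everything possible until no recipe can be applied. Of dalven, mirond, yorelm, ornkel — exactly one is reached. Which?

mirond

Using Recipe 7, pelgor and halsab make sabnex.
Using Recipe 5, sabnex and pelgor make yulpyr.
Using Recipe 10, yulpyr makes eldesk.
Using Recipe 9, eldesk and sabnex make mirond.
yorelm would need tamion (Recipe 8), but tamion is never obtained. ornkel would need tamion and halsab (Recipe 11), but tamion is never obtained. dalven would need tamion (Recipe 4), but tamion is never obtained.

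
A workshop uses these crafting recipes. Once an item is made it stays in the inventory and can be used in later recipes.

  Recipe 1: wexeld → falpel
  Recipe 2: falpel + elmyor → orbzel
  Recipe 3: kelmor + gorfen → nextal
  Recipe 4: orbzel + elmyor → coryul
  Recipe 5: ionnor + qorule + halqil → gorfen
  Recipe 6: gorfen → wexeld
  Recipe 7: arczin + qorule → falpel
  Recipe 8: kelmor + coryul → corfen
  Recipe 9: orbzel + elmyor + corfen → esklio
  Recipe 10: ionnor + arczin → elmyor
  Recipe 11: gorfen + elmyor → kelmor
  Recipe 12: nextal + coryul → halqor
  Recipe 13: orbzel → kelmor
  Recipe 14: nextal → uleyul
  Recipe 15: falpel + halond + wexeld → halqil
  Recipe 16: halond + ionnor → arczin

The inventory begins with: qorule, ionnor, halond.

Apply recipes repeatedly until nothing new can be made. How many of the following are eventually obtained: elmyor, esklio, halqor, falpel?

halond + ionnor → arczin (Recipe 16).
Using Recipe 10, ionnor and arczin make elmyor.
Using Recipe 7, arczin and qorule make falpel.
Using Recipe 2, falpel and elmyor make orbzel.
Using Recipe 13, orbzel makes kelmor.
orbzel + elmyor → coryul (Recipe 4).
Using Recipe 8, kelmor and coryul make corfen.
Using Recipe 9, orbzel, elmyor, and corfen make esklio.
elmyor: reached.
esklio: reached.
halqor would need nextal and coryul (Recipe 12), but nextal is never obtained.
falpel: reached.
Reached: elmyor, esklio, and falpel — 3 of the 4.

3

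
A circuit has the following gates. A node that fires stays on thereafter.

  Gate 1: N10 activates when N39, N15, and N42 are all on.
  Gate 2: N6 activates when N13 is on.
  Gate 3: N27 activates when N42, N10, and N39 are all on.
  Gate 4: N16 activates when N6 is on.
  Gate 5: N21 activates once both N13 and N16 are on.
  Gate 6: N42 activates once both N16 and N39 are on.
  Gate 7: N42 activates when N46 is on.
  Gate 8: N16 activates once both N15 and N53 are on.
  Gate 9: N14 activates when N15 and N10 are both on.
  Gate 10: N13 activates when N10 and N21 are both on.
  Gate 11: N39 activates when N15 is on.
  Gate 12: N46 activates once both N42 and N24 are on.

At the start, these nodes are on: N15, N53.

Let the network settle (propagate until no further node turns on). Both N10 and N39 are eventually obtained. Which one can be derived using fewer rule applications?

N39: N15 is on, so N39 activates (Gate 11). [1 rule application]
N10: Gate 8: N15 and N53 on → N16 on. N15 is on, so N39 activates (Gate 11). N16 and N39 are on, so N42 activates (Gate 6). N39, N15, and N42 are on, so N10 activates (Gate 1). [4 rule applications]
N39 needs fewer.

N39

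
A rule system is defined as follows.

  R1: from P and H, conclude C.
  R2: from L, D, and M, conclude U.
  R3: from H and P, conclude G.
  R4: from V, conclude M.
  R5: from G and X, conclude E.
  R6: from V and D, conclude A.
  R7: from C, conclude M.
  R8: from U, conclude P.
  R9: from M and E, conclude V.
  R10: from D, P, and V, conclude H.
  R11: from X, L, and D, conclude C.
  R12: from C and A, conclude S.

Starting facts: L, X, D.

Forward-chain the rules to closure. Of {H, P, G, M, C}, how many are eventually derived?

3

X, L, and D hold, so C follows (R11).
C holds, so M follows (R7).
From L, D, and M, R2 gives U.
U holds, so P follows (R8).
H would need D, P, and V (R10), but V is never established.
P: reached.
G would need H and P (R3), but H is never established.
M: reached.
C: reached.
Reached: P, M, and C — 3 of the 5.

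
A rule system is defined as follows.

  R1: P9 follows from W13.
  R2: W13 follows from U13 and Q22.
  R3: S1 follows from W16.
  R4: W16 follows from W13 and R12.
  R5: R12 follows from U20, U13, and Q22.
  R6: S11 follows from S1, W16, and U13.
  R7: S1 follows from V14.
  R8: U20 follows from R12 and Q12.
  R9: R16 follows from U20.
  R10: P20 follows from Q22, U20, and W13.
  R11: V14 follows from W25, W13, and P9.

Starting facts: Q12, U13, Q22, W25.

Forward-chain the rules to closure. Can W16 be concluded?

No

W16 would need W13 and R12 (R4), but R12 is never established.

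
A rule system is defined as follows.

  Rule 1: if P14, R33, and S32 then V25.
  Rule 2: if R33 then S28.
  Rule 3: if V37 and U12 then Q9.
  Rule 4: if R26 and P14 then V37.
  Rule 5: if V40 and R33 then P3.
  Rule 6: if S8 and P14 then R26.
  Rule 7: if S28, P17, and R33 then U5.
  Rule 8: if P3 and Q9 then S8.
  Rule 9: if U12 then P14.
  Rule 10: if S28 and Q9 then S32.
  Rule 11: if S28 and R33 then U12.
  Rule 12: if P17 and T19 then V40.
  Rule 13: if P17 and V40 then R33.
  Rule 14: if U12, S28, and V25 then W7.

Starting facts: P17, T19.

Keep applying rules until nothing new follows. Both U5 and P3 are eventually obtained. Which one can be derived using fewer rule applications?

P3: P17 and T19 hold, so V40 follows (Rule 12). P17 and V40 hold, so R33 follows (Rule 13). V40 and R33 hold, so P3 follows (Rule 5). [3 rule applications]
U5: P17 and T19 hold, so V40 follows (Rule 12). P17 and V40 hold, so R33 follows (Rule 13). From R33, Rule 2 gives S28. S28, P17, and R33 hold, so U5 follows (Rule 7). [4 rule applications]
P3 needs fewer.

P3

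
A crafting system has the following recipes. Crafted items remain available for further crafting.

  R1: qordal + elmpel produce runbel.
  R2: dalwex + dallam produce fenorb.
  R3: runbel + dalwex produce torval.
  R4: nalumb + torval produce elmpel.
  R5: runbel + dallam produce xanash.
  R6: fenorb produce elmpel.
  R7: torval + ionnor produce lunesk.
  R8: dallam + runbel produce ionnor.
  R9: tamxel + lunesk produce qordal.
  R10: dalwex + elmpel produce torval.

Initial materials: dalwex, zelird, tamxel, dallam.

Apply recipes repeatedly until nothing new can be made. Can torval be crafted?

Using R2, dalwex and dallam make fenorb.
Using R6, fenorb makes elmpel.
Using R10, dalwex and elmpel make torval.

Yes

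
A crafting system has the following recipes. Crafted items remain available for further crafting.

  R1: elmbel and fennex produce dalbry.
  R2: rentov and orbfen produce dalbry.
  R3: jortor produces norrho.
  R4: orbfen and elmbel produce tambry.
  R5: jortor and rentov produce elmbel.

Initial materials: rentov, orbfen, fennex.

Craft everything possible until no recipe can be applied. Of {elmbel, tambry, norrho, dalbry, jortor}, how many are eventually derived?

1

Using R2, rentov and orbfen make dalbry.
elmbel would need jortor and rentov (R5), but jortor is never obtained.
tambry would need orbfen and elmbel (R4), but elmbel is never obtained.
norrho would need jortor (R3), but jortor is never obtained.
dalbry: reached.
No rule produces jortor, and it is not given.
Reached: dalbry — 1 of the 5.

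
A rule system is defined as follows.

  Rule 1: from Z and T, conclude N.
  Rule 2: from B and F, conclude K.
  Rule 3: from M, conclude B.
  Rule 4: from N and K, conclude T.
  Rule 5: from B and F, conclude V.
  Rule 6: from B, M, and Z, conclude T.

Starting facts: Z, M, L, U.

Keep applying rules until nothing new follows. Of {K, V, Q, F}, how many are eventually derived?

K would need B and F (Rule 2), but F is never established.
V would need B and F (Rule 5), but F is never established.
No rule produces Q, and it is not given.
No rule produces F, and it is not given.
None of the 4 are reached.

0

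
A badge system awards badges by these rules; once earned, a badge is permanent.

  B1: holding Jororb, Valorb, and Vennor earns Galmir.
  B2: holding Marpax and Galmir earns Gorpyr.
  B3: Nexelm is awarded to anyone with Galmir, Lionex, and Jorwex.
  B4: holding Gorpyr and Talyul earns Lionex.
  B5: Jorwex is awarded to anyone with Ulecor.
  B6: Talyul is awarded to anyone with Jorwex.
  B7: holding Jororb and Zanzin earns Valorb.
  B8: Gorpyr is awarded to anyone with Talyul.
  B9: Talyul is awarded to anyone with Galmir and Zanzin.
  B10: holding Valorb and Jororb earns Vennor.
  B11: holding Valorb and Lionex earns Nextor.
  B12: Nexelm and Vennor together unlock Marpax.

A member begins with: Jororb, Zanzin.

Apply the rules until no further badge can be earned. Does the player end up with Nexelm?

No

Nexelm would need Galmir, Lionex, and Jorwex (B3), but Jorwex is never earned.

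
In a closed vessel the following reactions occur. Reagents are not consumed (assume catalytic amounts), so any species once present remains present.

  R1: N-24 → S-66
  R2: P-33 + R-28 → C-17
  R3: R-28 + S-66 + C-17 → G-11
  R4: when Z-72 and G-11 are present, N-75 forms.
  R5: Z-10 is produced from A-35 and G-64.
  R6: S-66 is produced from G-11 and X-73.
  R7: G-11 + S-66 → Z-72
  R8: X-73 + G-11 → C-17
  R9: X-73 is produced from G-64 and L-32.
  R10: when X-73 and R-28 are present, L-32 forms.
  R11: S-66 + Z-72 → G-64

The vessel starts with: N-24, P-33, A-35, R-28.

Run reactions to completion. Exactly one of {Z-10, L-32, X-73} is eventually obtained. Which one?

Z-10

P-33 and R-28 present → C-17 forms (R2).
N-24 present → S-66 forms (R1).
R-28, S-66, and C-17 present → G-11 forms (R3).
G-11 and S-66 present → Z-72 forms (R7).
S-66 and Z-72 present → G-64 forms (R11).
A-35 and G-64 present → Z-10 forms (R5).
X-73 would need G-64 and L-32 (R9), but L-32 never forms. L-32 would need X-73 and R-28 (R10), but X-73 never forms.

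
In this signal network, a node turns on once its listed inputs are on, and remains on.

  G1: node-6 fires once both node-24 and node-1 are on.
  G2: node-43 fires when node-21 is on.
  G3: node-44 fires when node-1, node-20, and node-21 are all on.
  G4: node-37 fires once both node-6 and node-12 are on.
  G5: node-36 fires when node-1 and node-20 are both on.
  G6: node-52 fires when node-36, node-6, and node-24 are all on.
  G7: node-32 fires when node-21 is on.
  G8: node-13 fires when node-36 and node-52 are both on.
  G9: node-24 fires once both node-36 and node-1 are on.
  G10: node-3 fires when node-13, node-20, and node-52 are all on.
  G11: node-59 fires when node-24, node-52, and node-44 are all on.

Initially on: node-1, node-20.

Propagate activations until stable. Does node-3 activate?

node-1 and node-20 are on, so node-36 fires (G5).
node-36 and node-1 are on, so node-24 fires (G9).
node-24 and node-1 are on, so node-6 fires (G1).
node-36, node-6, and node-24 are on, so node-52 fires (G6).
node-36 and node-52 are on, so node-13 fires (G8).
G10: node-13, node-20, and node-52 on → node-3 on.

Yes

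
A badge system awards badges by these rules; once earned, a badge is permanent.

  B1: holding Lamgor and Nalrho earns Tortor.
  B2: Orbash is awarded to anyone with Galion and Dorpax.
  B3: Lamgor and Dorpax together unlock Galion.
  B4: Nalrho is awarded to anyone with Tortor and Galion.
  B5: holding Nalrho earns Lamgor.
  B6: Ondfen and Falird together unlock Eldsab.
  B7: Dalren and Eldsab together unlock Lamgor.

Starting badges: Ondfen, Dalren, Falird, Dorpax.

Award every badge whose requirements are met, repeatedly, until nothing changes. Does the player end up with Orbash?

Yes

With Ondfen and Falird, Eldsab is earned (B6).
With Dalren and Eldsab, Lamgor is earned (B7).
With Lamgor and Dorpax, Galion is earned (B3).
With Galion and Dorpax, Orbash is earned (B2).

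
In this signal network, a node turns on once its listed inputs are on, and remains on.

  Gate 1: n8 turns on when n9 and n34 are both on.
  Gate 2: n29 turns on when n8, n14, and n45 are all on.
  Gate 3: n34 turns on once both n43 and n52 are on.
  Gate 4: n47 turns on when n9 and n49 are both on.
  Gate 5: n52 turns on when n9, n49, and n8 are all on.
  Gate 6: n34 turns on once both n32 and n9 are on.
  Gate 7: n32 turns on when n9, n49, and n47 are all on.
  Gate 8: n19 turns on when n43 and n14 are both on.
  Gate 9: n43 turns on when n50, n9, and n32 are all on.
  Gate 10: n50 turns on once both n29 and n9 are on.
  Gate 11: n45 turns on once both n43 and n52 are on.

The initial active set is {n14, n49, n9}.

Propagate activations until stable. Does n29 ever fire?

n29 would need n8, n14, and n45 (Gate 2), but n45 never turns on.

No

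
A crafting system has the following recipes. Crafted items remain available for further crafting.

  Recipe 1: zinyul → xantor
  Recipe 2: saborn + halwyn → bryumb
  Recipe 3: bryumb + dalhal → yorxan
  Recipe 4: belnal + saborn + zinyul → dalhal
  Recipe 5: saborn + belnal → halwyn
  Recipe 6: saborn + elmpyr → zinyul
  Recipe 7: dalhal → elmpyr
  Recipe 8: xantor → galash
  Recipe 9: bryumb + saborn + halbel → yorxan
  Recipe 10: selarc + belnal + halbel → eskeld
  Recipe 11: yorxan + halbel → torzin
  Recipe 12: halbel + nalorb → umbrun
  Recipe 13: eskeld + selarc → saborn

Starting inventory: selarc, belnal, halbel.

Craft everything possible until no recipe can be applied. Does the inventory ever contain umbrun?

No

umbrun would need halbel and nalorb (Recipe 12), but nalorb is never obtained.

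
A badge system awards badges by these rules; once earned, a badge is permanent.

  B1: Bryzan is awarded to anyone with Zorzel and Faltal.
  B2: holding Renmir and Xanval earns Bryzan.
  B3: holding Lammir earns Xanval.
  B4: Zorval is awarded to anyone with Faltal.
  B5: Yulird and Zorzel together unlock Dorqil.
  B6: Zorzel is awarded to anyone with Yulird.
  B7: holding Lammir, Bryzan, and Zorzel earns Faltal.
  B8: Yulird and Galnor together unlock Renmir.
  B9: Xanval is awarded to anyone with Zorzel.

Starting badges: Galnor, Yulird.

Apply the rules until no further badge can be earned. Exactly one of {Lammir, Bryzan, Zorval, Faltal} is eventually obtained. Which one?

With Yulird and Galnor, Renmir is earned (B8).
With Yulird, Zorzel is earned (B6).
With Zorzel, Xanval is earned (B9).
With Renmir and Xanval, Bryzan is earned (B2).
No rule produces Lammir, and it is not given. Zorval would need Faltal (B4), but Faltal is never earned. Faltal would need Lammir, Bryzan, and Zorzel (B7), but Lammir is never earned.

Bryzan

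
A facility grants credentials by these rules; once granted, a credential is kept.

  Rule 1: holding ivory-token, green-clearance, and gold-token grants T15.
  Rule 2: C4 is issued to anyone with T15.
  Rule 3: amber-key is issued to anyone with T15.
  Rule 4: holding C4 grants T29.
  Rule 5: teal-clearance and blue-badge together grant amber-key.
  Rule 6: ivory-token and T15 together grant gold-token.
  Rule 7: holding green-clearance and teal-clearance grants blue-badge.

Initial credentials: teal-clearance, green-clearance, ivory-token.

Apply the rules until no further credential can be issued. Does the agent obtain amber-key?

Yes

Holding green-clearance and teal-clearance grants blue-badge (Rule 7).
Holding teal-clearance and blue-badge grants amber-key (Rule 5).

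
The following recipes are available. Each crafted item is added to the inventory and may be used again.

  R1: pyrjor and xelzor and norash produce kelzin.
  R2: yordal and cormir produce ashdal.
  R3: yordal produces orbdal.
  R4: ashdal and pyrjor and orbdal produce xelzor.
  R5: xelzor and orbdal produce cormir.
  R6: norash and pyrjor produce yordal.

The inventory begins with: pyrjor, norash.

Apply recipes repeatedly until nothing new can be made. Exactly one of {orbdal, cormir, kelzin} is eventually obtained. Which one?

Using R6, norash and pyrjor make yordal.
Using R3, yordal makes orbdal.
kelzin would need pyrjor, xelzor, and norash (R1), but xelzor is never obtained. cormir would need xelzor and orbdal (R5), but xelzor is never obtained.

orbdal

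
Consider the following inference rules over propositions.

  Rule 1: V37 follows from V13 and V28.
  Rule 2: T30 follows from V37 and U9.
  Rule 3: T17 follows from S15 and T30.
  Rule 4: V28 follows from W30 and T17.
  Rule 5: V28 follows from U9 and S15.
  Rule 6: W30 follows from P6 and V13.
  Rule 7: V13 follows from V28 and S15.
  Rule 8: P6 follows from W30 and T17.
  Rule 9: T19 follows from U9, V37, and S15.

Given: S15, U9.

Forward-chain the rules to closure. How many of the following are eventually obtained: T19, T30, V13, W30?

U9 and S15 hold, so V28 follows (Rule 5).
V28 and S15 hold, so V13 follows (Rule 7).
From V13 and V28, Rule 1 gives V37.
From V37 and U9, Rule 2 gives T30.
U9, V37, and S15 hold, so T19 follows (Rule 9).
T19: reached.
T30: reached.
V13: reached.
W30 would need P6 and V13 (Rule 6), but P6 is never established.
Reached: T19, T30, and V13 — 3 of the 4.

3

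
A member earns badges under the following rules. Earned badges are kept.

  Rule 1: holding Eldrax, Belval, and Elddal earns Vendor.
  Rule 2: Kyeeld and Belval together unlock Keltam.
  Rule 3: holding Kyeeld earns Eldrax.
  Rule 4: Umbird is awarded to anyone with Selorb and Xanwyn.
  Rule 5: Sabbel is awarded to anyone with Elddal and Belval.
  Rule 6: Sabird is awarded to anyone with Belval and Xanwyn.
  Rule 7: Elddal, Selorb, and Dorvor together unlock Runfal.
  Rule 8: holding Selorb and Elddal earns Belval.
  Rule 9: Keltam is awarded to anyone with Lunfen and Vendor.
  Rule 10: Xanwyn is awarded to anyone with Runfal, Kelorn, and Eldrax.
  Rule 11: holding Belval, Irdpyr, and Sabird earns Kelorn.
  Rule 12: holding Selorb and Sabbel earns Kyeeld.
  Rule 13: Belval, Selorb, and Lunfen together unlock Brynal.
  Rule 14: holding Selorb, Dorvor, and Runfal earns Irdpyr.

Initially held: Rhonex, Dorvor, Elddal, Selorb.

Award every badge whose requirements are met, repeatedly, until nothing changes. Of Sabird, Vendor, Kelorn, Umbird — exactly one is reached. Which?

With Selorb and Elddal, Belval is earned (Rule 8).
With Elddal and Belval, Sabbel is earned (Rule 5).
With Selorb and Sabbel, Kyeeld is earned (Rule 12).
With Kyeeld, Eldrax is earned (Rule 3).
With Eldrax, Belval, and Elddal, Vendor is earned (Rule 1).
Kelorn would need Belval, Irdpyr, and Sabird (Rule 11), but Sabird is never earned. Umbird would need Selorb and Xanwyn (Rule 4), but Xanwyn is never earned. Sabird would need Belval and Xanwyn (Rule 6), but Xanwyn is never earned.

Vendor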